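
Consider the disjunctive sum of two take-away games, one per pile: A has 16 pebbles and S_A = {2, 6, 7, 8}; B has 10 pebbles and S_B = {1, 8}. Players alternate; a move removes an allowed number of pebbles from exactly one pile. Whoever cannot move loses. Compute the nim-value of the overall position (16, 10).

Pile A, S = {2, 6, 7, 8}:
n :  0  1  2  3  4  5  6  7  8  9 10 11 12 13 14 15 16
G :  0  0  1  1  0  0  1  1  2  2  3  3  2  2  0  0  1
G_A(16) = 1.
Pile B, S = {1, 8}:
G(0) = 0
G(1) = mex{0} = 1
G(2) = mex{1} = 0
G(3) = mex{0} = 1
G(4) = mex{1} = 0
G(5) = mex{0} = 1
G(6) = mex{1} = 0
G(7) = mex{0} = 1
G(8) = mex{1,0} = 2
G(9) = mex{2,1} = 0
G(10) = mex{0,0} = 1
G_B(10) = 1.
Combined Grundy value = 1 ⊕ 1 = 0.

0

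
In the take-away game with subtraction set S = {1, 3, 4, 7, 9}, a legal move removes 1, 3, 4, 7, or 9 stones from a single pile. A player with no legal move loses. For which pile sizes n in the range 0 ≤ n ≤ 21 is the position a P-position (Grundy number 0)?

0, 2, 8, 10, 16, 18

n :  0  1  2  3  4  5  6  7  8  9 10 11 12 13 14 15 16 17 18 19 20 21
G :  0  1  0  1  2  3  2  3  0  1  0  1  2  3  2  3  0  1  0  1  2  3
P-positions are exactly the n with G(n) = 0.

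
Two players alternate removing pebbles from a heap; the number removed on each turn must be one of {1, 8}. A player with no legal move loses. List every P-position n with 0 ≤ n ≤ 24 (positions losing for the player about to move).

0, 2, 4, 6, 9, 11, 13, 15, 18, 20, 22, 24

G(0) = 0
G(1) = mex{0} = 1
G(2) = mex{1} = 0
G(3) = mex{0} = 1
G(4) = mex{1} = 0
G(5) = mex{0} = 1
G(6) = mex{1} = 0
G(7) = mex{0} = 1
G(8) = mex{1,0} = 2
G(9) = mex{2,1} = 0
G(10) = mex{0,0} = 1
G(11) = mex{1,1} = 0
G(12) = mex{0,0} = 1
G(13) = mex{1,1} = 0
G(14) = mex{0,0} = 1
G(15) = mex{1,1} = 0
G(16) = mex{0,2} = 1
G(17) = mex{1,0} = 2
G(18) = mex{2,1} = 0
G(19) = mex{0,0} = 1
G(20) = mex{1,1} = 0
G(21) = mex{0,0} = 1
G(22) = mex{1,1} = 0
G(23) = mex{0,0} = 1
G(24) = mex{1,1} = 0
P-positions are exactly the n with G(n) = 0.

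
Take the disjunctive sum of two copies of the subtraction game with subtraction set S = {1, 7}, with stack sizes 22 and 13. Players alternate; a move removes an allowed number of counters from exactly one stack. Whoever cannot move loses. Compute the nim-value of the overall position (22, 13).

All stacks use S = {1, 7}:
n :  0  1  2  3  4  5  6  7  8  9 10 11 12 13 14 15 16 17 18 19 20 21 22
G :  0  1  0  1  0  1  0  1  0  1  0  1  0  1  0  1  0  1  0  1  0  1  0
Stack A: G(22) = 0.
Stack B: G(13) = 1.
Combined Grundy value = 0 ⊕ 1 = 1.

1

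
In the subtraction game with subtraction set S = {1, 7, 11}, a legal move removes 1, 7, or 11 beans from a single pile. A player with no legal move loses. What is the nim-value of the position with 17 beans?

1

G(0) = 0
G(1) = mex{0} = 1
G(2) = mex{1} = 0
G(3) = mex{0} = 1
G(4) = mex{1} = 0
G(5) = mex{0} = 1
G(6) = mex{1} = 0
G(7) = mex{0,0} = 1
G(8) = mex{1,1} = 0
G(9) = mex{0,0} = 1
G(10) = mex{1,1} = 0
G(11) = mex{0,0,0} = 1
G(12) = mex{1,1,1} = 0
G(13) = mex{0,0,0} = 1
G(14) = mex{1,1,1} = 0
G(15) = mex{0,0,0} = 1
G(16) = mex{1,1,1} = 0
G(17) = mex{0,0,0} = 1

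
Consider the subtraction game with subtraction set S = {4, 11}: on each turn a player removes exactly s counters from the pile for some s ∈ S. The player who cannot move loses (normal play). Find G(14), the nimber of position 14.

n :  0  1  2  3  4  5  6  7  8  9 10 11 12 13 14
G :  0  0  0  0  1  1  1  1  0  0  0  2  1  1  1

1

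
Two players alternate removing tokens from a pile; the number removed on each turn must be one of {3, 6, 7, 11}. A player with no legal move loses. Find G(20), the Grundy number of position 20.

n :  0  1  2  3  4  5  6  7  8  9 10 11 12 13 14 15 16 17 18 19 20
G :  0  0  0  1  1  1  2  2  2  3  0  3  4  1  0  0  2  1  1  0  2

2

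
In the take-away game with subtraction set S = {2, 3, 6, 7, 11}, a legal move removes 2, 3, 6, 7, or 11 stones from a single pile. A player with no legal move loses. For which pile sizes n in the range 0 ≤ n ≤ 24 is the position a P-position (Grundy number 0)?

n :  0  1  2  3  4  5  6  7  8  9 10 11 12 13 14 15 16 17 18 19 20 21 22 23 24
G :  0  0  1  1  2  0  3  1  2  0  0  1  1  2  0  3  1  2  0  0  1  1  2  0  3
P-positions are exactly the n with G(n) = 0.

0, 1, 5, 9, 10, 14, 18, 19, 23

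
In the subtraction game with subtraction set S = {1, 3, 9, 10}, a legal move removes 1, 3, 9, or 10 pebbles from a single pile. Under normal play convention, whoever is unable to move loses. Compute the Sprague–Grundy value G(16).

n :  0  1  2  3  4  5  6  7  8  9 10 11 12 13 14 15 16
G :  0  1  0  1  0  1  0  1  0  1  2  3  2  3  2  3  2

2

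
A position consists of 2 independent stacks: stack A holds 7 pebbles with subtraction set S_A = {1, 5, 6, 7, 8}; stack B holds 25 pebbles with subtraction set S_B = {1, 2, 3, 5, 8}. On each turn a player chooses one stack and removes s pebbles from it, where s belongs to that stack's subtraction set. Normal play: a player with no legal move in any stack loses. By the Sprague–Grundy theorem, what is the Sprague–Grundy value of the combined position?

2

Stack A, S = {1, 5, 6, 7, 8}:
G(0) = 0
G(1) = mex{0} = 1
G(2) = mex{1} = 0
G(3) = mex{0} = 1
G(4) = mex{1} = 0
G(5) = mex{0,0} = 1
G(6) = mex{1,1,0} = 2
G(7) = mex{2,0,1,0} = 3
G_A(7) = 3.
Stack B, S = {1, 2, 3, 5, 8}:
G(0) = 0
G(1) = mex{0} = 1
G(2) = mex{1,0} = 2
G(3) = mex{2,1,0} = 3
G(4) = mex{3,2,1} = 0
G(5) = mex{0,3,2,0} = 1
G(6) = mex{1,0,3,1} = 2
G(7) = mex{2,1,0,2} = 3
G(8) = mex{3,2,1,3,0} = 4
G(9) = mex{4,3,2,0,1} = 5
G(10) = mex{5,4,3,1,2} = 0
G(11) = mex{0,5,4,2,3} = 1
G(12) = mex{1,0,5,3,0} = 2
G(13) = mex{2,1,0,4,1} = 3
G(14) = mex{3,2,1,5,2} = 0
G(15) = mex{0,3,2,0,3} = 1
G(16) = mex{1,0,3,1,4} = 2
G(17) = mex{2,1,0,2,5} = 3
G(18) = mex{3,2,1,3,0} = 4
G(19) = mex{4,3,2,0,1} = 5
G(20) = mex{5,4,3,1,2} = 0
G(21) = mex{0,5,4,2,3} = 1
G(22) = mex{1,0,5,3,0} = 2
G(23) = mex{2,1,0,4,1} = 3
G(24) = mex{3,2,1,5,2} = 0
G(25) = mex{0,3,2,0,3} = 1
G_B(25) = 1.
Combined Grundy value = 3 ⊕ 1 = 2.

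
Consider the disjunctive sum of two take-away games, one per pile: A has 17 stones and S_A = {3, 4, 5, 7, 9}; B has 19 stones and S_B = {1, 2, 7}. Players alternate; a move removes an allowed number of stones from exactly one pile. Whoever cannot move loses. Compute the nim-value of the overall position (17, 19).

0

Pile A, S = {3, 4, 5, 7, 9}:
G(0) = 0
G(1) = mex{} = 0
G(2) = mex{} = 0
G(3) = mex{0} = 1
G(4) = mex{0,0} = 1
G(5) = mex{0,0,0} = 1
G(6) = mex{1,0,0} = 2
G(7) = mex{1,1,0,0} = 2
G(8) = mex{1,1,1,0} = 2
G(9) = mex{2,1,1,0,0} = 3
G(10) = mex{2,2,1,1,0} = 3
G(11) = mex{2,2,2,1,0} = 3
G(12) = mex{3,2,2,1,1} = 0
G(13) = mex{3,3,2,2,1} = 0
G(14) = mex{3,3,3,2,1} = 0
G(15) = mex{0,3,3,2,2} = 1
G(16) = mex{0,0,3,3,2} = 1
G(17) = mex{0,0,0,3,2} = 1
G_A(17) = 1.
Pile B, S = {1, 2, 7}:
n :  0  1  2  3  4  5  6  7  8  9 10 11 12 13 14 15 16 17 18 19
G :  0  1  2  0  1  2  0  1  2  0  1  2  0  1  2  0  1  2  0  1
G_B(19) = 1.
Combined Grundy value = 1 ⊕ 1 = 0.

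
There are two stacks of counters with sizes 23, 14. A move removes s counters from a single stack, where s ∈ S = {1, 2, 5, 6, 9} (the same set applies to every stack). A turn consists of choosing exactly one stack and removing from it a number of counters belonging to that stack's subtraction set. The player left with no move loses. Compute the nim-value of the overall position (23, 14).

All stacks use S = {1, 2, 5, 6, 9}:
G(0) = 0
G(1) = mex{0} = 1
G(2) = mex{1,0} = 2
G(3) = mex{2,1} = 0
G(4) = mex{0,2} = 1
G(5) = mex{1,0,0} = 2
G(6) = mex{2,1,1,0} = 3
G(7) = mex{3,2,2,1} = 0
G(8) = mex{0,3,0,2} = 1
G(9) = mex{1,0,1,0,0} = 2
G(10) = mex{2,1,2,1,1} = 0
G(11) = mex{0,2,3,2,2} = 1
G(12) = mex{1,0,0,3,0} = 2
G(13) = mex{2,1,1,0,1} = 3
G(14) = mex{3,2,2,1,2} = 0
G(15) = mex{0,3,0,2,3} = 1
G(16) = mex{1,0,1,0,0} = 2
G(17) = mex{2,1,2,1,1} = 0
G(18) = mex{0,2,3,2,2} = 1
G(19) = mex{1,0,0,3,0} = 2
G(20) = mex{2,1,1,0,1} = 3
G(21) = mex{3,2,2,1,2} = 0
G(22) = mex{0,3,0,2,3} = 1
G(23) = mex{1,0,1,0,0} = 2
Stack A: G(23) = 2.
Stack B: G(14) = 0.
Combined Grundy value = 2 ⊕ 0 = 2.

2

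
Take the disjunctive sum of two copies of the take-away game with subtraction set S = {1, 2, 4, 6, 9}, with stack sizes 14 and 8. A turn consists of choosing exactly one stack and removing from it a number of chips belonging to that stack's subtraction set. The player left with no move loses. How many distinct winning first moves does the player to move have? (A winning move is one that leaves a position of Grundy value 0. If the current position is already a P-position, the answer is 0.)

All stacks use S = {1, 2, 4, 6, 9}:
G(0) = 0
G(1) = mex{0} = 1
G(2) = mex{1,0} = 2
G(3) = mex{2,1} = 0
G(4) = mex{0,2,0} = 1
G(5) = mex{1,0,1} = 2
G(6) = mex{2,1,2,0} = 3
G(7) = mex{3,2,0,1} = 4
G(8) = mex{4,3,1,2} = 0
G(9) = mex{0,4,2,0,0} = 1
G(10) = mex{1,0,3,1,1} = 2
G(11) = mex{2,1,4,2,2} = 0
G(12) = mex{0,2,0,3,0} = 1
G(13) = mex{1,0,1,4,1} = 2
G(14) = mex{2,1,2,0,2} = 3
Stack A: G(14) = 3.
Stack B: G(8) = 0.
Combined Grundy value = 3 ⊕ 0 = 3.
A winning move leaves total XOR = 0, i.e. changes one component's Grundy value g to g ⊕ X where X is the current total.
Stack A: need g' = 3⊕3 = 0. Options: 14−1→G=2, 14−2→G=1, 14−4→G=2, 14−6→G=0, 14−9→G=2. Hits: 1.
Stack B: need g' = 0⊕3 = 3. Options: 8−1→G=4, 8−2→G=3, 8−4→G=1, 8−6→G=2. Hits: 1.

2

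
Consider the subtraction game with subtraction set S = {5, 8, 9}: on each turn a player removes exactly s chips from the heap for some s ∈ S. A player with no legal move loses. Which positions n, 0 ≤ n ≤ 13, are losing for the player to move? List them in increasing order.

0, 1, 2, 3, 4

G(0) = 0
G(1) = mex{} = 0
G(2) = mex{} = 0
G(3) = mex{} = 0
G(4) = mex{} = 0
G(5) = mex{0} = 1
G(6) = mex{0} = 1
G(7) = mex{0} = 1
G(8) = mex{0,0} = 1
G(9) = mex{0,0,0} = 1
G(10) = mex{1,0,0} = 2
G(11) = mex{1,0,0} = 2
G(12) = mex{1,0,0} = 2
G(13) = mex{1,1,0} = 2
P-positions are exactly the n with G(n) = 0.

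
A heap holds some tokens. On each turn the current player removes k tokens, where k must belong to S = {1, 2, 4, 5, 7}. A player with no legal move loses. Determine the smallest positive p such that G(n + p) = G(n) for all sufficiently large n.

3

n :  0  1  2  3  4  5  6  7  8  9 10 11 12 13 14
G :  0  1  2  0  1  2  0  1  2  0  1  2  0  1  2
G(n+3) = G(n) holds for n = 0,…,6 (a full window of length max(S) = 7), so the sequence is purely periodic with period 3.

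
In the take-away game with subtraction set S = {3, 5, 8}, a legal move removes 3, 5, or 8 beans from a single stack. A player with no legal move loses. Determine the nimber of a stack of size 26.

G(0) = 0
G(1) = mex{} = 0
G(2) = mex{} = 0
G(3) = mex{0} = 1
G(4) = mex{0} = 1
G(5) = mex{0,0} = 1
G(6) = mex{1,0} = 2
G(7) = mex{1,0} = 2
G(8) = mex{1,1,0} = 2
G(9) = mex{2,1,0} = 3
G(10) = mex{2,1,0} = 3
G(11) = mex{2,2,1} = 0
G(12) = mex{3,2,1} = 0
G(13) = mex{3,2,1} = 0
G(14) = mex{0,3,2} = 1
G(15) = mex{0,3,2} = 1
G(16) = mex{0,0,2} = 1
G(17) = mex{1,0,3} = 2
G(18) = mex{1,0,3} = 2
G(19) = mex{1,1,0} = 2
G(20) = mex{2,1,0} = 3
G(21) = mex{2,1,0} = 3
G(22) = mex{2,2,1} = 0
G(23) = mex{3,2,1} = 0
G(24) = mex{3,2,1} = 0
G(25) = mex{0,3,2} = 1
G(26) = mex{0,3,2} = 1

1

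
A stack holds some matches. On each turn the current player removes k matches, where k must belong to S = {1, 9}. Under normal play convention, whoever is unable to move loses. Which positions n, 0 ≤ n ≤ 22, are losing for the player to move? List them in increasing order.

0, 2, 4, 6, 8, 10, 12, 14, 16, 18, 20, 22

n :  0  1  2  3  4  5  6  7  8  9 10 11 12 13 14 15 16 17 18 19 20 21 22
G :  0  1  0  1  0  1  0  1  0  1  0  1  0  1  0  1  0  1  0  1  0  1  0
P-positions are exactly the n with G(n) = 0.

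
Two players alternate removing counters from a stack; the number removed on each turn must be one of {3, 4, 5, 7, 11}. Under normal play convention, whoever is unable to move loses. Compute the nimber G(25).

3

G(0) = 0
G(1) = mex{} = 0
G(2) = mex{} = 0
G(3) = mex{0} = 1
G(4) = mex{0,0} = 1
G(5) = mex{0,0,0} = 1
G(6) = mex{1,0,0} = 2
G(7) = mex{1,1,0,0} = 2
G(8) = mex{1,1,1,0} = 2
G(9) = mex{2,1,1,0} = 3
G(10) = mex{2,2,1,1} = 0
G(11) = mex{2,2,2,1,0} = 3
G(12) = mex{3,2,2,1,0} = 4
G(13) = mex{0,3,2,2,0} = 1
G(14) = mex{3,0,3,2,1} = 4
G(15) = mex{4,3,0,2,1} = 5
G(16) = mex{1,4,3,3,1} = 0
G(17) = mex{4,1,4,0,2} = 3
G(18) = mex{5,4,1,3,2} = 0
G(19) = mex{0,5,4,4,2} = 1
G(20) = mex{3,0,5,1,3} = 2
G(21) = mex{0,3,0,4,0} = 1
G(22) = mex{1,0,3,5,3} = 2
G(23) = mex{2,1,0,0,4} = 3
G(24) = mex{1,2,1,3,1} = 0
G(25) = mex{2,1,2,0,4} = 3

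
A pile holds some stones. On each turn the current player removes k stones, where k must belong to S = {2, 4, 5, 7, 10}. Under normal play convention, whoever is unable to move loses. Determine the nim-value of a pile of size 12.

0

G(0) = 0
G(1) = mex{} = 0
G(2) = mex{0} = 1
G(3) = mex{0} = 1
G(4) = mex{1,0} = 2
G(5) = mex{1,0,0} = 2
G(6) = mex{2,1,0} = 3
G(7) = mex{2,1,1,0} = 3
G(8) = mex{3,2,1,0} = 4
G(9) = mex{3,2,2,1} = 0
G(10) = mex{4,3,2,1,0} = 5
G(11) = mex{0,3,3,2,0} = 1
G(12) = mex{5,4,3,2,1} = 0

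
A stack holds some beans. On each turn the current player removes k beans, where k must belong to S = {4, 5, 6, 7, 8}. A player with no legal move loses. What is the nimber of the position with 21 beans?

n :  0  1  2  3  4  5  6  7  8  9 10 11 12 13 14 15 16 17 18 19 20 21
G :  0  0  0  0  1  1  1  1  2  2  2  2  0  0  0  0  1  1  1  1  2  2

2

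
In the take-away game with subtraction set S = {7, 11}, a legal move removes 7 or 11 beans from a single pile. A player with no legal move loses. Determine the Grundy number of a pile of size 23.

0

n :  0  1  2  3  4  5  6  7  8  9 10 11 12 13 14 15 16 17 18 19 20 21 22 23
G :  0  0  0  0  0  0  0  1  1  1  1  1  1  1  2  2  2  2  0  0  0  0  0  0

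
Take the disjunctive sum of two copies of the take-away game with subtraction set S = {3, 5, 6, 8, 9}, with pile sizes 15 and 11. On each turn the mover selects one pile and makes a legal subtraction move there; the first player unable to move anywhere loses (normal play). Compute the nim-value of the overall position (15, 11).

All piles use S = {3, 5, 6, 8, 9}:
G(0) = 0
G(1) = mex{} = 0
G(2) = mex{} = 0
G(3) = mex{0} = 1
G(4) = mex{0} = 1
G(5) = mex{0,0} = 1
G(6) = mex{1,0,0} = 2
G(7) = mex{1,0,0} = 2
G(8) = mex{1,1,0,0} = 2
G(9) = mex{2,1,1,0,0} = 3
G(10) = mex{2,1,1,0,0} = 3
G(11) = mex{2,2,1,1,0} = 3
G(12) = mex{3,2,2,1,1} = 0
G(13) = mex{3,2,2,1,1} = 0
G(14) = mex{3,3,2,2,1} = 0
G(15) = mex{0,3,3,2,2} = 1
Pile A: G(15) = 1.
Pile B: G(11) = 3.
Combined Grundy value = 1 ⊕ 3 = 2.

2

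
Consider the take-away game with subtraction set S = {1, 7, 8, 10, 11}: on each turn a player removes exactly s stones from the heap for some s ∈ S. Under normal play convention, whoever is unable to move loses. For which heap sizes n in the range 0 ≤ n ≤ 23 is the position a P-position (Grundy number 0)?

0, 2, 4, 6, 18, 20, 22

n :  0  1  2  3  4  5  6  7  8  9 10 11 12 13 14 15 16 17 18 19 20 21 22 23
G :  0  1  0  1  0  1  0  1  2  3  2  3  2  3  2  3  4  5  0  1  0  1  0  1
P-positions are exactly the n with G(n) = 0.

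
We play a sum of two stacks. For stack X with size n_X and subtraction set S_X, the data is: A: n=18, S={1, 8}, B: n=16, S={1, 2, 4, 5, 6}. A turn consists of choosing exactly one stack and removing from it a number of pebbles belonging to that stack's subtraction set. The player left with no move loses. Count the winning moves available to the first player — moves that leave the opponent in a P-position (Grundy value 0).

Stack A, S = {1, 8}:
G(0) = 0
G(1) = mex{0} = 1
G(2) = mex{1} = 0
G(3) = mex{0} = 1
G(4) = mex{1} = 0
G(5) = mex{0} = 1
G(6) = mex{1} = 0
G(7) = mex{0} = 1
G(8) = mex{1,0} = 2
G(9) = mex{2,1} = 0
G(10) = mex{0,0} = 1
G(11) = mex{1,1} = 0
G(12) = mex{0,0} = 1
G(13) = mex{1,1} = 0
G(14) = mex{0,0} = 1
G(15) = mex{1,1} = 0
G(16) = mex{0,2} = 1
G(17) = mex{1,0} = 2
G(18) = mex{2,1} = 0
G_A(18) = 0.
Stack B, S = {1, 2, 4, 5, 6}:
G(0) = 0
G(1) = mex{0} = 1
G(2) = mex{1,0} = 2
G(3) = mex{2,1} = 0
G(4) = mex{0,2,0} = 1
G(5) = mex{1,0,1,0} = 2
G(6) = mex{2,1,2,1,0} = 3
G(7) = mex{3,2,0,2,1} = 4
G(8) = mex{4,3,1,0,2} = 5
G(9) = mex{5,4,2,1,0} = 3
G(10) = mex{3,5,3,2,1} = 0
G(11) = mex{0,3,4,3,2} = 1
G(12) = mex{1,0,5,4,3} = 2
G(13) = mex{2,1,3,5,4} = 0
G(14) = mex{0,2,0,3,5} = 1
G(15) = mex{1,0,1,0,3} = 2
G(16) = mex{2,1,2,1,0} = 3
G_B(16) = 3.
Combined Grundy value = 0 ⊕ 3 = 3.
A winning move leaves total XOR = 0, i.e. changes one component's Grundy value g to g ⊕ X where X is the current total.
Stack A: need g' = 0⊕3 = 3. Options: 18−1→G=2, 18−8→G=1. Hits: 0.
Stack B: need g' = 3⊕3 = 0. Options: 16−1→G=2, 16−2→G=1, 16−4→G=2, 16−5→G=1, 16−6→G=0. Hits: 1.

1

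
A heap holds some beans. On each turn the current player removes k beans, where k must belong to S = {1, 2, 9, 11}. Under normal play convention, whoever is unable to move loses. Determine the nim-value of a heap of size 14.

1

n :  0  1  2  3  4  5  6  7  8  9 10 11 12 13 14
G :  0  1  2  0  1  2  0  1  2  3  0  1  2  0  1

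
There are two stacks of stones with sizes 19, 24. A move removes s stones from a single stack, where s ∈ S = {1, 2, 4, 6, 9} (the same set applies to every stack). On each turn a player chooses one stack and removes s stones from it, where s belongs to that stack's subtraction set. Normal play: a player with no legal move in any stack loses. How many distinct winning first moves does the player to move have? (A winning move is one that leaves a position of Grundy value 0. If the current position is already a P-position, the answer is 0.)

All stacks use S = {1, 2, 4, 6, 9}:
n :  0  1  2  3  4  5  6  7  8  9 10 11 12 13 14 15 16 17 18 19 20 21 22 23 24
G :  0  1  2  0  1  2  3  4  0  1  2  0  1  2  3  4  0  1  2  0  1  2  3  4  0
Stack A: G(19) = 0.
Stack B: G(24) = 0.
Combined Grundy value = 0 ⊕ 0 = 0.
A winning move leaves total XOR = 0, i.e. changes one component's Grundy value g to g ⊕ X where X is the current total.
Stack A: target g' = 0⊕0 = 0, but every legal move changes the Grundy value (mex property), so 0 moves.
Stack B: target g' = 0⊕0 = 0, but every legal move changes the Grundy value (mex property), so 0 moves.

0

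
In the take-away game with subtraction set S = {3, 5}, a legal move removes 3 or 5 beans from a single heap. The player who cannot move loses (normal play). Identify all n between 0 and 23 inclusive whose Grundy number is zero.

0, 1, 2, 8, 9, 10, 16, 17, 18

G(0) = 0
G(1) = mex{} = 0
G(2) = mex{} = 0
G(3) = mex{0} = 1
G(4) = mex{0} = 1
G(5) = mex{0,0} = 1
G(6) = mex{1,0} = 2
G(7) = mex{1,0} = 2
G(8) = mex{1,1} = 0
G(9) = mex{2,1} = 0
G(10) = mex{2,1} = 0
G(11) = mex{0,2} = 1
G(12) = mex{0,2} = 1
G(13) = mex{0,0} = 1
G(14) = mex{1,0} = 2
G(15) = mex{1,0} = 2
G(16) = mex{1,1} = 0
G(17) = mex{2,1} = 0
G(18) = mex{2,1} = 0
G(19) = mex{0,2} = 1
G(20) = mex{0,2} = 1
G(21) = mex{0,0} = 1
G(22) = mex{1,0} = 2
G(23) = mex{1,0} = 2
P-positions are exactly the n with G(n) = 0.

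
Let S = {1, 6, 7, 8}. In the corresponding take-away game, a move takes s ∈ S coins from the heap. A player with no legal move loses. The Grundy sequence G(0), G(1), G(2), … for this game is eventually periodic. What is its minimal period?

13

n :  0  1  2  3  4  5  6  7  8  9 10 11 12 13 14 15 16 17 18 19 20 21 22 23 24 25 26 27
G :  0  1  0  1  0  1  2  3  2  3  2  3  4  0  1  0  1  0  1  2  3  2  3  2  3  4  0  1
G(n+13) = G(n) holds for n = 0,…,7 (a full window of length max(S) = 8), so the sequence is purely periodic with period 13.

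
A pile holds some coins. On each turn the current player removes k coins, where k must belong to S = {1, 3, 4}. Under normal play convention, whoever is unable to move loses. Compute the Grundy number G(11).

n :  0  1  2  3  4  5  6  7  8  9 10 11
G :  0  1  0  1  2  3  2  0  1  0  1  2

2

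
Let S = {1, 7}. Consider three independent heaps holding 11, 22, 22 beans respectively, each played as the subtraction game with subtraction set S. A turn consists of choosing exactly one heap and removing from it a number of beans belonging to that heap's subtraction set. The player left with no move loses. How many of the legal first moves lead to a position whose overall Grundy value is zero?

All heaps use S = {1, 7}:
G(0) = 0
G(1) = mex{0} = 1
G(2) = mex{1} = 0
G(3) = mex{0} = 1
G(4) = mex{1} = 0
G(5) = mex{0} = 1
G(6) = mex{1} = 0
G(7) = mex{0,0} = 1
G(8) = mex{1,1} = 0
G(9) = mex{0,0} = 1
G(10) = mex{1,1} = 0
G(11) = mex{0,0} = 1
G(12) = mex{1,1} = 0
G(13) = mex{0,0} = 1
G(14) = mex{1,1} = 0
G(15) = mex{0,0} = 1
G(16) = mex{1,1} = 0
G(17) = mex{0,0} = 1
G(18) = mex{1,1} = 0
G(19) = mex{0,0} = 1
G(20) = mex{1,1} = 0
G(21) = mex{0,0} = 1
G(22) = mex{1,1} = 0
Heap A: G(11) = 1.
Heap B: G(22) = 0.
Heap C: G(22) = 0.
Combined Grundy value = 1 ⊕ 0 ⊕ 0 = 1.
A winning move leaves total XOR = 0, i.e. changes one component's Grundy value g to g ⊕ X where X is the current total.
Heap A: need g' = 1⊕1 = 0. Options: 11−1→G=0, 11−7→G=0. Hits: 2.
Heap B: need g' = 0⊕1 = 1. Options: 22−1→G=1, 22−7→G=1. Hits: 2.
Heap C: need g' = 0⊕1 = 1. Options: 22−1→G=1, 22−7→G=1. Hits: 2.

6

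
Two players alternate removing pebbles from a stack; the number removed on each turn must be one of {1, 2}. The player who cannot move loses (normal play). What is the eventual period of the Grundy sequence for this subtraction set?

G(0) = 0
G(1) = mex{0} = 1
G(2) = mex{1,0} = 2
G(3) = mex{2,1} = 0
G(4) = mex{0,2} = 1
G(5) = mex{1,0} = 2
G(6) = mex{2,1} = 0
G(7) = mex{0,2} = 1
G(8) = mex{1,0} = 2
G(9) = mex{2,1} = 0
G(10) = mex{0,2} = 1
G(11) = mex{1,0} = 2
G(12) = mex{2,1} = 0
G(13) = mex{0,2} = 1
G(14) = mex{1,0} = 2
G(n+3) = G(n) holds for n = 0,…,1 (a full window of length max(S) = 2), so the sequence is purely periodic with period 3.

3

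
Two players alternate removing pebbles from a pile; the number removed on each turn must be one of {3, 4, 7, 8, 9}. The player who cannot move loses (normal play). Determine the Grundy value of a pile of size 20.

2

G(0) = 0
G(1) = mex{} = 0
G(2) = mex{} = 0
G(3) = mex{0} = 1
G(4) = mex{0,0} = 1
G(5) = mex{0,0} = 1
G(6) = mex{1,0} = 2
G(7) = mex{1,1,0} = 2
G(8) = mex{1,1,0,0} = 2
G(9) = mex{2,1,0,0,0} = 3
G(10) = mex{2,2,1,0,0} = 3
G(11) = mex{2,2,1,1,0} = 3
G(12) = mex{3,2,1,1,1} = 0
G(13) = mex{3,3,2,1,1} = 0
G(14) = mex{3,3,2,2,1} = 0
G(15) = mex{0,3,2,2,2} = 1
G(16) = mex{0,0,3,2,2} = 1
G(17) = mex{0,0,3,3,2} = 1
G(18) = mex{1,0,3,3,3} = 2
G(19) = mex{1,1,0,3,3} = 2
G(20) = mex{1,1,0,0,3} = 2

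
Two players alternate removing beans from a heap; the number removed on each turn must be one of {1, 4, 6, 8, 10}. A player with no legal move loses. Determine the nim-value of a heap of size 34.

G(0) = 0
G(1) = mex{0} = 1
G(2) = mex{1} = 0
G(3) = mex{0} = 1
G(4) = mex{1,0} = 2
G(5) = mex{2,1} = 0
G(6) = mex{0,0,0} = 1
G(7) = mex{1,1,1} = 0
G(8) = mex{0,2,0,0} = 1
G(9) = mex{1,0,1,1} = 2
G(10) = mex{2,1,2,0,0} = 3
G(11) = mex{3,0,0,1,1} = 2
G(12) = mex{2,1,1,2,0} = 3
G(13) = mex{3,2,0,0,1} = 4
G(14) = mex{4,3,1,1,2} = 0
G(15) = mex{0,2,2,0,0} = 1
G(16) = mex{1,3,3,1,1} = 0
G(17) = mex{0,4,2,2,0} = 1
G(18) = mex{1,0,3,3,1} = 2
G(19) = mex{2,1,4,2,2} = 0
G(20) = mex{0,0,0,3,3} = 1
G(21) = mex{1,1,1,4,2} = 0
G(22) = mex{0,2,0,0,3} = 1
G(23) = mex{1,0,1,1,4} = 2
G(24) = mex{2,1,2,0,0} = 3
G(25) = mex{3,0,0,1,1} = 2
G(26) = mex{2,1,1,2,0} = 3
G(27) = mex{3,2,0,0,1} = 4
G(28) = mex{4,3,1,1,2} = 0
G(29) = mex{0,2,2,0,0} = 1
G(30) = mex{1,3,3,1,1} = 0
G(31) = mex{0,4,2,2,0} = 1
G(32) = mex{1,0,3,3,1} = 2
G(33) = mex{2,1,4,2,2} = 0
G(34) = mex{0,0,0,3,3} = 1

1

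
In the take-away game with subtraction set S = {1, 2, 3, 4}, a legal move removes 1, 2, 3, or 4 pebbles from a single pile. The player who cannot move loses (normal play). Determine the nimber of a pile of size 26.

G(0) = 0
G(1) = mex{0} = 1
G(2) = mex{1,0} = 2
G(3) = mex{2,1,0} = 3
G(4) = mex{3,2,1,0} = 4
G(5) = mex{4,3,2,1} = 0
G(6) = mex{0,4,3,2} = 1
G(7) = mex{1,0,4,3} = 2
G(8) = mex{2,1,0,4} = 3
G(9) = mex{3,2,1,0} = 4
G(10) = mex{4,3,2,1} = 0
G(11) = mex{0,4,3,2} = 1
G(12) = mex{1,0,4,3} = 2
G(13) = mex{2,1,0,4} = 3
G(14) = mex{3,2,1,0} = 4
G(15) = mex{4,3,2,1} = 0
G(16) = mex{0,4,3,2} = 1
G(17) = mex{1,0,4,3} = 2
G(18) = mex{2,1,0,4} = 3
G(19) = mex{3,2,1,0} = 4
G(20) = mex{4,3,2,1} = 0
G(21) = mex{0,4,3,2} = 1
G(22) = mex{1,0,4,3} = 2
G(23) = mex{2,1,0,4} = 3
G(24) = mex{3,2,1,0} = 4
G(25) = mex{4,3,2,1} = 0
G(26) = mex{0,4,3,2} = 1

1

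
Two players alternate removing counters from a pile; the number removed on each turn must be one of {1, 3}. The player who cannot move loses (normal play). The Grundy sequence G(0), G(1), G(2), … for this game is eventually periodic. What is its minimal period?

n :  0  1  2  3  4  5  6  7  8  9 10 11 12 13 14
G :  0  1  0  1  0  1  0  1  0  1  0  1  0  1  0
G(n+2) = G(n) holds for n = 0,…,2 (a full window of length max(S) = 3), so the sequence is purely periodic with period 2.

2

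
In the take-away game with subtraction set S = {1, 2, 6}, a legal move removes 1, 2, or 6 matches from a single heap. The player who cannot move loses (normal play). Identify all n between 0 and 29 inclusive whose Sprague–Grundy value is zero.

n :  0  1  2  3  4  5  6  7  8  9 10 11 12 13 14 15 16 17 18 19 20 21 22 23 24 25 26 27 28 29
G :  0  1  2  0  1  2  3  0  1  2  0  1  2  3  0  1  2  0  1  2  3  0  1  2  0  1  2  3  0  1
P-positions are exactly the n with G(n) = 0.

0, 3, 7, 10, 14, 17, 21, 24, 28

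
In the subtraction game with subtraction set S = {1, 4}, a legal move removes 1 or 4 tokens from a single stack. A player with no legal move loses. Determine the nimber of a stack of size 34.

G(0) = 0
G(1) = mex{0} = 1
G(2) = mex{1} = 0
G(3) = mex{0} = 1
G(4) = mex{1,0} = 2
G(5) = mex{2,1} = 0
G(6) = mex{0,0} = 1
G(7) = mex{1,1} = 0
G(8) = mex{0,2} = 1
G(9) = mex{1,0} = 2
G(10) = mex{2,1} = 0
G(11) = mex{0,0} = 1
G(12) = mex{1,1} = 0
G(13) = mex{0,2} = 1
G(14) = mex{1,0} = 2
G(15) = mex{2,1} = 0
G(16) = mex{0,0} = 1
G(17) = mex{1,1} = 0
G(18) = mex{0,2} = 1
G(19) = mex{1,0} = 2
G(20) = mex{2,1} = 0
G(21) = mex{0,0} = 1
G(22) = mex{1,1} = 0
G(23) = mex{0,2} = 1
G(24) = mex{1,0} = 2
G(25) = mex{2,1} = 0
G(26) = mex{0,0} = 1
G(27) = mex{1,1} = 0
G(28) = mex{0,2} = 1
G(29) = mex{1,0} = 2
G(30) = mex{2,1} = 0
G(31) = mex{0,0} = 1
G(32) = mex{1,1} = 0
G(33) = mex{0,2} = 1
G(34) = mex{1,0} = 2

2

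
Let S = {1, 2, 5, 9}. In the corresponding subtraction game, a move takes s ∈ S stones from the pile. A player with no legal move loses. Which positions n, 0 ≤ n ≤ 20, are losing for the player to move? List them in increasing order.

G(0) = 0
G(1) = mex{0} = 1
G(2) = mex{1,0} = 2
G(3) = mex{2,1} = 0
G(4) = mex{0,2} = 1
G(5) = mex{1,0,0} = 2
G(6) = mex{2,1,1} = 0
G(7) = mex{0,2,2} = 1
G(8) = mex{1,0,0} = 2
G(9) = mex{2,1,1,0} = 3
G(10) = mex{3,2,2,1} = 0
G(11) = mex{0,3,0,2} = 1
G(12) = mex{1,0,1,0} = 2
G(13) = mex{2,1,2,1} = 0
G(14) = mex{0,2,3,2} = 1
G(15) = mex{1,0,0,0} = 2
G(16) = mex{2,1,1,1} = 0
G(17) = mex{0,2,2,2} = 1
G(18) = mex{1,0,0,3} = 2
G(19) = mex{2,1,1,0} = 3
G(20) = mex{3,2,2,1} = 0
P-positions are exactly the n with G(n) = 0.

0, 3, 6, 10, 13, 16, 20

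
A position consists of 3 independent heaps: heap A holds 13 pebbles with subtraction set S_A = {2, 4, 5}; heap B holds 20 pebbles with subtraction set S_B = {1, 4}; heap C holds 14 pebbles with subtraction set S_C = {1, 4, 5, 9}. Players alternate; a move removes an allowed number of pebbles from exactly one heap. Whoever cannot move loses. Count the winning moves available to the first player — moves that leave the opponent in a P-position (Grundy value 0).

4

Heap A, S = {2, 4, 5}:
G(0) = 0
G(1) = mex{} = 0
G(2) = mex{0} = 1
G(3) = mex{0} = 1
G(4) = mex{1,0} = 2
G(5) = mex{1,0,0} = 2
G(6) = mex{2,1,0} = 3
G(7) = mex{2,1,1} = 0
G(8) = mex{3,2,1} = 0
G(9) = mex{0,2,2} = 1
G(10) = mex{0,3,2} = 1
G(11) = mex{1,0,3} = 2
G(12) = mex{1,0,0} = 2
G(13) = mex{2,1,0} = 3
G_A(13) = 3.
Heap B, S = {1, 4}:
G(0) = 0
G(1) = mex{0} = 1
G(2) = mex{1} = 0
G(3) = mex{0} = 1
G(4) = mex{1,0} = 2
G(5) = mex{2,1} = 0
G(6) = mex{0,0} = 1
G(7) = mex{1,1} = 0
G(8) = mex{0,2} = 1
G(9) = mex{1,0} = 2
G(10) = mex{2,1} = 0
G(11) = mex{0,0} = 1
G(12) = mex{1,1} = 0
G(13) = mex{0,2} = 1
G(14) = mex{1,0} = 2
G(15) = mex{2,1} = 0
G(16) = mex{0,0} = 1
G(17) = mex{1,1} = 0
G(18) = mex{0,2} = 1
G(19) = mex{1,0} = 2
G(20) = mex{2,1} = 0
G_B(20) = 0.
Heap C, S = {1, 4, 5, 9}:
n :  0  1  2  3  4  5  6  7  8  9 10 11 12 13 14
G :  0  1  0  1  2  3  2  3  0  1  0  1  2  3  2
G_C(14) = 2.
Combined Grundy value = 3 ⊕ 0 ⊕ 2 = 1.
A winning move leaves total XOR = 0, i.e. changes one component's Grundy value g to g ⊕ X where X is the current total.
Heap A: need g' = 3⊕1 = 2. Options: 13−2→G=2, 13−4→G=1, 13−5→G=0. Hits: 1.
Heap B: need g' = 0⊕1 = 1. Options: 20−1→G=2, 20−4→G=1. Hits: 1.
Heap C: need g' = 2⊕1 = 3. Options: 14−1→G=3, 14−4→G=0, 14−5→G=1, 14−9→G=3. Hits: 2.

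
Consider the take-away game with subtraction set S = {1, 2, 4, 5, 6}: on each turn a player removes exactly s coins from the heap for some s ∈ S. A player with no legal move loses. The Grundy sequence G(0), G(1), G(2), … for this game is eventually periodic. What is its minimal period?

10

G(0) = 0
G(1) = mex{0} = 1
G(2) = mex{1,0} = 2
G(3) = mex{2,1} = 0
G(4) = mex{0,2,0} = 1
G(5) = mex{1,0,1,0} = 2
G(6) = mex{2,1,2,1,0} = 3
G(7) = mex{3,2,0,2,1} = 4
G(8) = mex{4,3,1,0,2} = 5
G(9) = mex{5,4,2,1,0} = 3
G(10) = mex{3,5,3,2,1} = 0
G(11) = mex{0,3,4,3,2} = 1
G(12) = mex{1,0,5,4,3} = 2
G(13) = mex{2,1,3,5,4} = 0
G(14) = mex{0,2,0,3,5} = 1
G(15) = mex{1,0,1,0,3} = 2
G(16) = mex{2,1,2,1,0} = 3
G(17) = mex{3,2,0,2,1} = 4
G(18) = mex{4,3,1,0,2} = 5
G(19) = mex{5,4,2,1,0} = 3
G(20) = mex{3,5,3,2,1} = 0
G(21) = mex{0,3,4,3,2} = 1
G(n+10) = G(n) holds for n = 0,…,5 (a full window of length max(S) = 6), so the sequence is purely periodic with period 10.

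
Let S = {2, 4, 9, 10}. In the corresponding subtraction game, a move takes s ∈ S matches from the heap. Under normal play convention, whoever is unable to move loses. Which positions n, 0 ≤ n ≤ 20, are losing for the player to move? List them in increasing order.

0, 1, 6, 7, 12, 13, 18, 19

G(0) = 0
G(1) = mex{} = 0
G(2) = mex{0} = 1
G(3) = mex{0} = 1
G(4) = mex{1,0} = 2
G(5) = mex{1,0} = 2
G(6) = mex{2,1} = 0
G(7) = mex{2,1} = 0
G(8) = mex{0,2} = 1
G(9) = mex{0,2,0} = 1
G(10) = mex{1,0,0,0} = 2
G(11) = mex{1,0,1,0} = 2
G(12) = mex{2,1,1,1} = 0
G(13) = mex{2,1,2,1} = 0
G(14) = mex{0,2,2,2} = 1
G(15) = mex{0,2,0,2} = 1
G(16) = mex{1,0,0,0} = 2
G(17) = mex{1,0,1,0} = 2
G(18) = mex{2,1,1,1} = 0
G(19) = mex{2,1,2,1} = 0
G(20) = mex{0,2,2,2} = 1
P-positions are exactly the n with G(n) = 0.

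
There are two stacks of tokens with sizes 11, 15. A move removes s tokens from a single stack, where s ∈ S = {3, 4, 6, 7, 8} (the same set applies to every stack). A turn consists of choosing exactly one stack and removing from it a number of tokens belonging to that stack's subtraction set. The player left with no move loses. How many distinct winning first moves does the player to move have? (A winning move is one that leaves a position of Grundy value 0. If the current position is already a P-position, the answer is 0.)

All stacks use S = {3, 4, 6, 7, 8}:
G(0) = 0
G(1) = mex{} = 0
G(2) = mex{} = 0
G(3) = mex{0} = 1
G(4) = mex{0,0} = 1
G(5) = mex{0,0} = 1
G(6) = mex{1,0,0} = 2
G(7) = mex{1,1,0,0} = 2
G(8) = mex{1,1,0,0,0} = 2
G(9) = mex{2,1,1,0,0} = 3
G(10) = mex{2,2,1,1,0} = 3
G(11) = mex{2,2,1,1,1} = 0
G(12) = mex{3,2,2,1,1} = 0
G(13) = mex{3,3,2,2,1} = 0
G(14) = mex{0,3,2,2,2} = 1
G(15) = mex{0,0,3,2,2} = 1
Stack A: G(11) = 0.
Stack B: G(15) = 1.
Combined Grundy value = 0 ⊕ 1 = 1.
A winning move leaves total XOR = 0, i.e. changes one component's Grundy value g to g ⊕ X where X is the current total.
Stack A: need g' = 0⊕1 = 1. Options: 11−3→G=2, 11−4→G=2, 11−6→G=1, 11−7→G=1, 11−8→G=1. Hits: 3.
Stack B: need g' = 1⊕1 = 0. Options: 15−3→G=0, 15−4→G=0, 15−6→G=3, 15−7→G=2, 15−8→G=2. Hits: 2.

5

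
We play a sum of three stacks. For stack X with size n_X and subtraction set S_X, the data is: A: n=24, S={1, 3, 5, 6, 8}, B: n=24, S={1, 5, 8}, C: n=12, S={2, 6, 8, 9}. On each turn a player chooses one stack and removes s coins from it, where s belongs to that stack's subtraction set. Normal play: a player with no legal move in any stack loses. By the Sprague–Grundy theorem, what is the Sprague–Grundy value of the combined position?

Stack A, S = {1, 3, 5, 6, 8}:
G(0) = 0
G(1) = mex{0} = 1
G(2) = mex{1} = 0
G(3) = mex{0,0} = 1
G(4) = mex{1,1} = 0
G(5) = mex{0,0,0} = 1
G(6) = mex{1,1,1,0} = 2
G(7) = mex{2,0,0,1} = 3
G(8) = mex{3,1,1,0,0} = 2
G(9) = mex{2,2,0,1,1} = 3
G(10) = mex{3,3,1,0,0} = 2
G(11) = mex{2,2,2,1,1} = 0
G(12) = mex{0,3,3,2,0} = 1
G(13) = mex{1,2,2,3,1} = 0
G(14) = mex{0,0,3,2,2} = 1
G(15) = mex{1,1,2,3,3} = 0
G(16) = mex{0,0,0,2,2} = 1
G(17) = mex{1,1,1,0,3} = 2
G(18) = mex{2,0,0,1,2} = 3
G(19) = mex{3,1,1,0,0} = 2
G(20) = mex{2,2,0,1,1} = 3
G(21) = mex{3,3,1,0,0} = 2
G(22) = mex{2,2,2,1,1} = 0
G(23) = mex{0,3,3,2,0} = 1
G(24) = mex{1,2,2,3,1} = 0
G_A(24) = 0.
Stack B, S = {1, 5, 8}:
G(0) = 0
G(1) = mex{0} = 1
G(2) = mex{1} = 0
G(3) = mex{0} = 1
G(4) = mex{1} = 0
G(5) = mex{0,0} = 1
G(6) = mex{1,1} = 0
G(7) = mex{0,0} = 1
G(8) = mex{1,1,0} = 2
G(9) = mex{2,0,1} = 3
G(10) = mex{3,1,0} = 2
G(11) = mex{2,0,1} = 3
G(12) = mex{3,1,0} = 2
G(13) = mex{2,2,1} = 0
G(14) = mex{0,3,0} = 1
G(15) = mex{1,2,1} = 0
G(16) = mex{0,3,2} = 1
G(17) = mex{1,2,3} = 0
G(18) = mex{0,0,2} = 1
G(19) = mex{1,1,3} = 0
G(20) = mex{0,0,2} = 1
G(21) = mex{1,1,0} = 2
G(22) = mex{2,0,1} = 3
G(23) = mex{3,1,0} = 2
G(24) = mex{2,0,1} = 3
G_B(24) = 3.
Stack C, S = {2, 6, 8, 9}:
n :  0  1  2  3  4  5  6  7  8  9 10 11 12
G :  0  0  1  1  0  0  1  1  2  2  3  3  2
G_C(12) = 2.
Combined Grundy value = 0 ⊕ 3 ⊕ 2 = 1.

1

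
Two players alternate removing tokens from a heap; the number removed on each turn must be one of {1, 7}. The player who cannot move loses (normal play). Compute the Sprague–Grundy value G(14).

0

n :  0  1  2  3  4  5  6  7  8  9 10 11 12 13 14
G :  0  1  0  1  0  1  0  1  0  1  0  1  0  1  0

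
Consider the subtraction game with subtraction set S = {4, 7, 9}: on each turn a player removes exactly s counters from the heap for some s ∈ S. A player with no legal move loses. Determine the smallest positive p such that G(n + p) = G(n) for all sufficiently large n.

13

G(0) = 0
G(1) = mex{} = 0
G(2) = mex{} = 0
G(3) = mex{} = 0
G(4) = mex{0} = 1
G(5) = mex{0} = 1
G(6) = mex{0} = 1
G(7) = mex{0,0} = 1
G(8) = mex{1,0} = 2
G(9) = mex{1,0,0} = 2
G(10) = mex{1,0,0} = 2
G(11) = mex{1,1,0} = 2
G(12) = mex{2,1,0} = 3
G(13) = mex{2,1,1} = 0
G(14) = mex{2,1,1} = 0
G(15) = mex{2,2,1} = 0
G(16) = mex{3,2,1} = 0
G(17) = mex{0,2,2} = 1
G(18) = mex{0,2,2} = 1
G(19) = mex{0,3,2} = 1
G(20) = mex{0,0,2} = 1
G(21) = mex{1,0,3} = 2
G(22) = mex{1,0,0} = 2
G(23) = mex{1,0,0} = 2
G(24) = mex{1,1,0} = 2
G(25) = mex{2,1,0} = 3
G(26) = mex{2,1,1} = 0
G(27) = mex{2,1,1} = 0
G(n+13) = G(n) holds for n = 0,…,8 (a full window of length max(S) = 9), so the sequence is purely periodic with period 13.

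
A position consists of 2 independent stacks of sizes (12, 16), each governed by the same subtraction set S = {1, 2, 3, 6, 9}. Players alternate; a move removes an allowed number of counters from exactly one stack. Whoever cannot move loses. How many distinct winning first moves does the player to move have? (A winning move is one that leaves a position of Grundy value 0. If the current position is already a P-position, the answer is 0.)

All stacks use S = {1, 2, 3, 6, 9}:
n :  0  1  2  3  4  5  6  7  8  9 10 11 12 13 14 15 16
G :  0  1  2  3  0  1  2  3  0  1  2  3  0  1  2  3  0
Stack A: G(12) = 0.
Stack B: G(16) = 0.
Combined Grundy value = 0 ⊕ 0 = 0.
A winning move leaves total XOR = 0, i.e. changes one component's Grundy value g to g ⊕ X where X is the current total.
Stack A: target g' = 0⊕0 = 0, but every legal move changes the Grundy value (mex property), so 0 moves.
Stack B: target g' = 0⊕0 = 0, but every legal move changes the Grundy value (mex property), so 0 moves.

0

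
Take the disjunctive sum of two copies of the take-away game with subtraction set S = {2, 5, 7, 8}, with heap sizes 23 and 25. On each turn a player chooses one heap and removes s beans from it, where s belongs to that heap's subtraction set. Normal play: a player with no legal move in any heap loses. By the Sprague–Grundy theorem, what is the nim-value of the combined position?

1

All heaps use S = {2, 5, 7, 8}:
G(0) = 0
G(1) = mex{} = 0
G(2) = mex{0} = 1
G(3) = mex{0} = 1
G(4) = mex{1} = 0
G(5) = mex{1,0} = 2
G(6) = mex{0,0} = 1
G(7) = mex{2,1,0} = 3
G(8) = mex{1,1,0,0} = 2
G(9) = mex{3,0,1,0} = 2
G(10) = mex{2,2,1,1} = 0
G(11) = mex{2,1,0,1} = 3
G(12) = mex{0,3,2,0} = 1
G(13) = mex{3,2,1,2} = 0
G(14) = mex{1,2,3,1} = 0
G(15) = mex{0,0,2,3} = 1
G(16) = mex{0,3,2,2} = 1
G(17) = mex{1,1,0,2} = 3
G(18) = mex{1,0,3,0} = 2
G(19) = mex{3,0,1,3} = 2
G(20) = mex{2,1,0,1} = 3
G(21) = mex{2,1,0,0} = 3
G(22) = mex{3,3,1,0} = 2
G(23) = mex{3,2,1,1} = 0
G(24) = mex{2,2,3,1} = 0
G(25) = mex{0,3,2,3} = 1
Heap A: G(23) = 0.
Heap B: G(25) = 1.
Combined Grundy value = 0 ⊕ 1 = 1.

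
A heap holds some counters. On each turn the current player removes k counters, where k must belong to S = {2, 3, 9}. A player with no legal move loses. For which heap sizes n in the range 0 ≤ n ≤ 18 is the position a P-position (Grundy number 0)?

0, 1, 5, 6, 11, 12, 16, 17

G(0) = 0
G(1) = mex{} = 0
G(2) = mex{0} = 1
G(3) = mex{0,0} = 1
G(4) = mex{1,0} = 2
G(5) = mex{1,1} = 0
G(6) = mex{2,1} = 0
G(7) = mex{0,2} = 1
G(8) = mex{0,0} = 1
G(9) = mex{1,0,0} = 2
G(10) = mex{1,1,0} = 2
G(11) = mex{2,1,1} = 0
G(12) = mex{2,2,1} = 0
G(13) = mex{0,2,2} = 1
G(14) = mex{0,0,0} = 1
G(15) = mex{1,0,0} = 2
G(16) = mex{1,1,1} = 0
G(17) = mex{2,1,1} = 0
G(18) = mex{0,2,2} = 1
P-positions are exactly the n with G(n) = 0.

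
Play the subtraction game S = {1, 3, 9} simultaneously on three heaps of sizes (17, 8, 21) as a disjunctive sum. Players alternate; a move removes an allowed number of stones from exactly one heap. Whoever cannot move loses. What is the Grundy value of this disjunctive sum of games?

0

All heaps use S = {1, 3, 9}:
n :  0  1  2  3  4  5  6  7  8  9 10 11 12 13 14 15 16 17 18 19 20 21
G :  0  1  0  1  0  1  0  1  0  1  0  1  0  1  0  1  0  1  0  1  0  1
Heap A: G(17) = 1.
Heap B: G(8) = 0.
Heap C: G(21) = 1.
Combined Grundy value = 1 ⊕ 0 ⊕ 1 = 0.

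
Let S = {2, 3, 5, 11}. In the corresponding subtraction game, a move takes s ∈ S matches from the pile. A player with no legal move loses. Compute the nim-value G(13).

3

n :  0  1  2  3  4  5  6  7  8  9 10 11 12 13
G :  0  0  1  1  2  2  3  0  0  1  1  2  2  3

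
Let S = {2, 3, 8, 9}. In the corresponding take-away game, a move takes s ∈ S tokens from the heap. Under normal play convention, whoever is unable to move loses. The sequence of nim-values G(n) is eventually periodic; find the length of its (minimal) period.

n :  0  1  2  3  4  5  6  7  8  9 10 11 12 13 14 15 16 17 18 19 20 21 22 23
G :  0  0  1  1  2  0  0  1  1  2  2  0  0  1  1  2  0  0  1  1  2  2  0  0
G(n+11) = G(n) holds for n = 0,…,8 (a full window of length max(S) = 9), so the sequence is purely periodic with period 11.

11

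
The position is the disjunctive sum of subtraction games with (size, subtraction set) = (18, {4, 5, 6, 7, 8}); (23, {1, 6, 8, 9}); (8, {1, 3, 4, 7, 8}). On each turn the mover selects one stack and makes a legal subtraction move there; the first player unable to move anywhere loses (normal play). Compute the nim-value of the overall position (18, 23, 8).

7

Stack A, S = {4, 5, 6, 7, 8}:
G(0) = 0
G(1) = mex{} = 0
G(2) = mex{} = 0
G(3) = mex{} = 0
G(4) = mex{0} = 1
G(5) = mex{0,0} = 1
G(6) = mex{0,0,0} = 1
G(7) = mex{0,0,0,0} = 1
G(8) = mex{1,0,0,0,0} = 2
G(9) = mex{1,1,0,0,0} = 2
G(10) = mex{1,1,1,0,0} = 2
G(11) = mex{1,1,1,1,0} = 2
G(12) = mex{2,1,1,1,1} = 0
G(13) = mex{2,2,1,1,1} = 0
G(14) = mex{2,2,2,1,1} = 0
G(15) = mex{2,2,2,2,1} = 0
G(16) = mex{0,2,2,2,2} = 1
G(17) = mex{0,0,2,2,2} = 1
G(18) = mex{0,0,0,2,2} = 1
G_A(18) = 1.
Stack B, S = {1, 6, 8, 9}:
G(0) = 0
G(1) = mex{0} = 1
G(2) = mex{1} = 0
G(3) = mex{0} = 1
G(4) = mex{1} = 0
G(5) = mex{0} = 1
G(6) = mex{1,0} = 2
G(7) = mex{2,1} = 0
G(8) = mex{0,0,0} = 1
G(9) = mex{1,1,1,0} = 2
G(10) = mex{2,0,0,1} = 3
G(11) = mex{3,1,1,0} = 2
G(12) = mex{2,2,0,1} = 3
G(13) = mex{3,0,1,0} = 2
G(14) = mex{2,1,2,1} = 0
G(15) = mex{0,2,0,2} = 1
G(16) = mex{1,3,1,0} = 2
G(17) = mex{2,2,2,1} = 0
G(18) = mex{0,3,3,2} = 1
G(19) = mex{1,2,2,3} = 0
G(20) = mex{0,0,3,2} = 1
G(21) = mex{1,1,2,3} = 0
G(22) = mex{0,2,0,2} = 1
G(23) = mex{1,0,1,0} = 2
G_B(23) = 2.
Stack C, S = {1, 3, 4, 7, 8}:
n : 0 1 2 3 4 5 6 7 8
G : 0 1 0 1 2 3 2 3 4
G_C(8) = 4.
Combined Grundy value = 1 ⊕ 2 ⊕ 4 = 7.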